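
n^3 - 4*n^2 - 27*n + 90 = (n - 6)*(n - 3)*(n + 5)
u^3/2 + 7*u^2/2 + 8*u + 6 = (u/2 + 1)*(u + 2)*(u + 3)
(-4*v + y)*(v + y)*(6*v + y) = -24*v^3 - 22*v^2*y + 3*v*y^2 + y^3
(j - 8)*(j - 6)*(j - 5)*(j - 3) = j^4 - 22*j^3 + 175*j^2 - 594*j + 720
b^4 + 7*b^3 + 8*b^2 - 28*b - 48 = (b - 2)*(b + 2)*(b + 3)*(b + 4)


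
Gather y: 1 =1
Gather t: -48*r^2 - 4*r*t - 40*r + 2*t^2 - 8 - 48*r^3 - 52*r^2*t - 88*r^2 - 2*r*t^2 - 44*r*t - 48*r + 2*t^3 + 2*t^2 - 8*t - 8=-48*r^3 - 136*r^2 - 88*r + 2*t^3 + t^2*(4 - 2*r) + t*(-52*r^2 - 48*r - 8) - 16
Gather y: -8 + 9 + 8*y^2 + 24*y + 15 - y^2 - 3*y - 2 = 7*y^2 + 21*y + 14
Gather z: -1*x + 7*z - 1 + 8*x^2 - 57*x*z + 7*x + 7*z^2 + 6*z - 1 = 8*x^2 + 6*x + 7*z^2 + z*(13 - 57*x) - 2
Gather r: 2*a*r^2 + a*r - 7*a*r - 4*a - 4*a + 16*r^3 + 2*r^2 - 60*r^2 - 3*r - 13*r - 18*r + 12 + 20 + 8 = -8*a + 16*r^3 + r^2*(2*a - 58) + r*(-6*a - 34) + 40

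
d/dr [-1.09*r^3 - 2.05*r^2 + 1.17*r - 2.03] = -3.27*r^2 - 4.1*r + 1.17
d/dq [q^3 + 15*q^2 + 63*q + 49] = 3*q^2 + 30*q + 63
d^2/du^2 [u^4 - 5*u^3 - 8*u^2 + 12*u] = 12*u^2 - 30*u - 16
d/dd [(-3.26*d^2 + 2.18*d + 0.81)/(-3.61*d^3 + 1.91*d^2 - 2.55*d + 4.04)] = (-11.7686*d^4 + 15.7396*d^3 + 12.9215*d^2 - 29.435*d + 10.8727)/(13.0321*d^6 - 13.7902*d^5 + 22.0591*d^4 - 38.9098*d^3 + 21.9353*d^2 - 20.604*d + 16.3216)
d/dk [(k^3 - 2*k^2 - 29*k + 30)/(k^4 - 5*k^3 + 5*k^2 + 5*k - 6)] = (-k^4 + 2*k^3 + 87*k^2 - 228*k + 24)/(k^6 - 8*k^5 + 18*k^4 + 4*k^3 - 47*k^2 + 12*k + 36)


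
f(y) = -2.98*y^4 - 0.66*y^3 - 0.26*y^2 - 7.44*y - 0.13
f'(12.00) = -20896.56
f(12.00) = -63060.61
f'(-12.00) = 20311.44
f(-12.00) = -60601.09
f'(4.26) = -967.11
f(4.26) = -1068.99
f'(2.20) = -145.09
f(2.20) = -94.59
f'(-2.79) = 237.47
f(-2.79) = -147.63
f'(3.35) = -479.54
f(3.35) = -428.10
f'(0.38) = -8.58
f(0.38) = -3.09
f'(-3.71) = 575.93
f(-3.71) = -506.97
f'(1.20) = -31.51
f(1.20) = -16.75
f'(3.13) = -393.98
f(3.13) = -332.22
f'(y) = -11.92*y^3 - 1.98*y^2 - 0.52*y - 7.44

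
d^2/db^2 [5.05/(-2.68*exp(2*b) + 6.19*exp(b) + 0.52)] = (5.05*(5.36*exp(b) - 6.19)*(10.72*exp(b) - 12.38)*exp(b) + (54.136*exp(b) - 31.2595)*(-2.68*exp(2*b) + 6.19*exp(b) + 0.52))*exp(b)/(-2.68*exp(2*b) + 6.19*exp(b) + 0.52)^3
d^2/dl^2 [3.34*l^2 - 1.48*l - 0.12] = 6.68000000000000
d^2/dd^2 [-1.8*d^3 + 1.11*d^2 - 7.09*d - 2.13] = 2.22 - 10.8*d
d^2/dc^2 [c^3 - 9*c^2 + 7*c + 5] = 6*c - 18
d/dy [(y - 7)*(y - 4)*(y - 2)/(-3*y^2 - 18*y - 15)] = (-y^4 - 12*y^3 + 113*y^2 + 18*y - 586)/(3*(y^4 + 12*y^3 + 46*y^2 + 60*y + 25))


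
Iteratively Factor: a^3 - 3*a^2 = (a)*(a^2 - 3*a) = a^2*(a - 3)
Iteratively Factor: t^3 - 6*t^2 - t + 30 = (t - 3)*(t^2 - 3*t - 10) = (t - 3)*(t + 2)*(t - 5)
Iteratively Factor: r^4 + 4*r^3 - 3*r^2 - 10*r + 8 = (r - 1)*(r^3 + 5*r^2 + 2*r - 8) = (r - 1)^2*(r^2 + 6*r + 8) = (r - 1)^2*(r + 4)*(r + 2)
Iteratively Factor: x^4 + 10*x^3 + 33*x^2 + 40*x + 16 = (x + 1)*(x^3 + 9*x^2 + 24*x + 16) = (x + 1)^2*(x^2 + 8*x + 16) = (x + 1)^2*(x + 4)*(x + 4)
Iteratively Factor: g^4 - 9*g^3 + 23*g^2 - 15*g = (g - 3)*(g^3 - 6*g^2 + 5*g) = g*(g - 3)*(g^2 - 6*g + 5) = g*(g - 5)*(g - 3)*(g - 1)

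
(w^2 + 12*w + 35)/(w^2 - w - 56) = (w + 5)/(w - 8)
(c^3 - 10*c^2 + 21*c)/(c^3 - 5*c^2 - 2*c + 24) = c*(c - 7)/(c^2 - 2*c - 8)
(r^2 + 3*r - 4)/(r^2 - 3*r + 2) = (r + 4)/(r - 2)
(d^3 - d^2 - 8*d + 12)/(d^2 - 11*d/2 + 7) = 2*(d^2 + d - 6)/(2*d - 7)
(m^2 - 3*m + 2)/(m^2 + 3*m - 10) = (m - 1)/(m + 5)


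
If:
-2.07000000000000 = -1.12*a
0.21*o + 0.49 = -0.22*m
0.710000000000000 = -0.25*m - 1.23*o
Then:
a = 1.85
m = -2.08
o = -0.15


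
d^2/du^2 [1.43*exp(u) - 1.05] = 1.43*exp(u)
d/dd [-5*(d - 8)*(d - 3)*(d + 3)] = -15*d^2 + 80*d + 45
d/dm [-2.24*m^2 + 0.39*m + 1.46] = 0.39 - 4.48*m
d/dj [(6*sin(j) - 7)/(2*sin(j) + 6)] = 25*cos(j)/(2*(sin(j) + 3)^2)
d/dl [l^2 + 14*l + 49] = 2*l + 14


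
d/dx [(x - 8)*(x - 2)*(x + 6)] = 3*x^2 - 8*x - 44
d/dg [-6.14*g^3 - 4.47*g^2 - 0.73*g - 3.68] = -18.42*g^2 - 8.94*g - 0.73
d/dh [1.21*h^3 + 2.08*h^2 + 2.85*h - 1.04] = 3.63*h^2 + 4.16*h + 2.85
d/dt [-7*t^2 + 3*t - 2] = 3 - 14*t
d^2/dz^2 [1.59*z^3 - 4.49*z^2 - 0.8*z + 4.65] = 9.54*z - 8.98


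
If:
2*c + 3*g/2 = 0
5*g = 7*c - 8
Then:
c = 24/41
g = -32/41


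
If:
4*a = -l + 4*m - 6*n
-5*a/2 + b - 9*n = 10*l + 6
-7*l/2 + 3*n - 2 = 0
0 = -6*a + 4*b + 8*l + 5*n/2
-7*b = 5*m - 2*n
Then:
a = -15306/35663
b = 12409/35663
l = -18404/35663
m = -16451/35663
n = 2304/35663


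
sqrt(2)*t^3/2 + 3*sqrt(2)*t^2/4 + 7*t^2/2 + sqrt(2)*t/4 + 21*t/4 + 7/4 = (t + 1/2)*(t + 7*sqrt(2)/2)*(sqrt(2)*t/2 + sqrt(2)/2)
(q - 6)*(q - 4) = q^2 - 10*q + 24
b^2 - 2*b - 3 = (b - 3)*(b + 1)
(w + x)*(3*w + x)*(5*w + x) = 15*w^3 + 23*w^2*x + 9*w*x^2 + x^3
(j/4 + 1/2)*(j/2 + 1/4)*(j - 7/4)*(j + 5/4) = j^4/8 + j^3/4 - 39*j^2/128 - 191*j/256 - 35/128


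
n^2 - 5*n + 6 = (n - 3)*(n - 2)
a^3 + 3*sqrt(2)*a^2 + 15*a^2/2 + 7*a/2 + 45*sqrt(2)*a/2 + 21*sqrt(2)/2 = (a + 1/2)*(a + 7)*(a + 3*sqrt(2))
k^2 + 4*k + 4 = (k + 2)^2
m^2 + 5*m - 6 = (m - 1)*(m + 6)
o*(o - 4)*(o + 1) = o^3 - 3*o^2 - 4*o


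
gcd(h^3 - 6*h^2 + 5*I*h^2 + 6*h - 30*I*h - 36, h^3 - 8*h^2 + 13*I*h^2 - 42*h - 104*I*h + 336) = h + 6*I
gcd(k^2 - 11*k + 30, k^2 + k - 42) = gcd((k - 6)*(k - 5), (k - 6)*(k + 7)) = k - 6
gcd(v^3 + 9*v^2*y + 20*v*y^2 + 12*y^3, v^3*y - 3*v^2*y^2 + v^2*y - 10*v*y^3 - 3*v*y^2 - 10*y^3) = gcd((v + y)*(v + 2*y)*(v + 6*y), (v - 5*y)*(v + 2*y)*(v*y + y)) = v + 2*y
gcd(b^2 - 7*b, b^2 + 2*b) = b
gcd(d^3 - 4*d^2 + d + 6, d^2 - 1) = d + 1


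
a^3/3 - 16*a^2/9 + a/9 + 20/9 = (a/3 + 1/3)*(a - 5)*(a - 4/3)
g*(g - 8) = g^2 - 8*g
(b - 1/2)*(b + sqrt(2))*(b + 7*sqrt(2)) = b^3 - b^2/2 + 8*sqrt(2)*b^2 - 4*sqrt(2)*b + 14*b - 7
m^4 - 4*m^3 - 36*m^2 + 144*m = m*(m - 6)*(m - 4)*(m + 6)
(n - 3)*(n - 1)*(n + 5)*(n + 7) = n^4 + 8*n^3 - 10*n^2 - 104*n + 105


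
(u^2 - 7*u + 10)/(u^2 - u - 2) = (u - 5)/(u + 1)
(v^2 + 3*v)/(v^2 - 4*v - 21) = v/(v - 7)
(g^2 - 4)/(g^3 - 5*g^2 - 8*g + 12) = (g - 2)/(g^2 - 7*g + 6)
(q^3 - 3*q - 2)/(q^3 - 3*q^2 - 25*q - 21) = (q^2 - q - 2)/(q^2 - 4*q - 21)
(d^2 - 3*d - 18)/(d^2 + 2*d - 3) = (d - 6)/(d - 1)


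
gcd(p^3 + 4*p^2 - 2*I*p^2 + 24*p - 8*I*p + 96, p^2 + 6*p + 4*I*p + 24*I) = p + 4*I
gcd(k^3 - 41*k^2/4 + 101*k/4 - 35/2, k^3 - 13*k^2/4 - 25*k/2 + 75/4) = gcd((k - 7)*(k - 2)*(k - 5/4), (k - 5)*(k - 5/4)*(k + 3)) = k - 5/4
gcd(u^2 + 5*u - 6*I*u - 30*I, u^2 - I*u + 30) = u - 6*I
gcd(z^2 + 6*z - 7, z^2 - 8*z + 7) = z - 1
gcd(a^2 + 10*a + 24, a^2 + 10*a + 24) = a^2 + 10*a + 24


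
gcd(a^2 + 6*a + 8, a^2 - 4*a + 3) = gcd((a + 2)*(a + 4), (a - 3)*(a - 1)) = 1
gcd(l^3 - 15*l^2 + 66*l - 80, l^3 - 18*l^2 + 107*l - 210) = l - 5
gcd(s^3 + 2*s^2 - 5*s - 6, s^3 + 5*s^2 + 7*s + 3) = s^2 + 4*s + 3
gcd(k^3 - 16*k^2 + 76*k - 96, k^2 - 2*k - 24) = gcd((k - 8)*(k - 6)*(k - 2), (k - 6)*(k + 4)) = k - 6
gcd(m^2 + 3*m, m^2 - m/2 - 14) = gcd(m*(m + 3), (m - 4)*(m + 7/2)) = 1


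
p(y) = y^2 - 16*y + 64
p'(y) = 2*y - 16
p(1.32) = 44.62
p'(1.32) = -13.36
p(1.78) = 38.69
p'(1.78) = -12.44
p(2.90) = 26.01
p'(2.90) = -10.20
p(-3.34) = 128.60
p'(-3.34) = -22.68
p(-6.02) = 196.56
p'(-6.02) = -28.04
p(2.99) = 25.10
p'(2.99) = -10.02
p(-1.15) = 83.72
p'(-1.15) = -18.30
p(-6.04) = 197.12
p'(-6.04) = -28.08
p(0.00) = 64.00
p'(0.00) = -16.00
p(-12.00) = 400.00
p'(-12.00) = -40.00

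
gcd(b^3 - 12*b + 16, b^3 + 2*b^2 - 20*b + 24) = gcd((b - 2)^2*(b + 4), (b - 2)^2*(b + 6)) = b^2 - 4*b + 4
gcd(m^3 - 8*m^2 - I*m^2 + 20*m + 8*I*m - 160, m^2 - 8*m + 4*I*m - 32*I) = m^2 + m*(-8 + 4*I) - 32*I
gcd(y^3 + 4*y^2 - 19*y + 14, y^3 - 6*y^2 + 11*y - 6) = y^2 - 3*y + 2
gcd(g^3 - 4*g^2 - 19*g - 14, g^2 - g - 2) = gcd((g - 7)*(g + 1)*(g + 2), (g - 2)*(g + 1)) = g + 1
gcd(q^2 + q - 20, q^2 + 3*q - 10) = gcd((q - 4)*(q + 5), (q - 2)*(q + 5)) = q + 5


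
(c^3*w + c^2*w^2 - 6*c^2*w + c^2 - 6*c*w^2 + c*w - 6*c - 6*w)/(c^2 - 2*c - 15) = (-c^3*w - c^2*w^2 + 6*c^2*w - c^2 + 6*c*w^2 - c*w + 6*c + 6*w)/(-c^2 + 2*c + 15)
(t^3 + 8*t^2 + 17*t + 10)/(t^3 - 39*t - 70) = (t + 1)/(t - 7)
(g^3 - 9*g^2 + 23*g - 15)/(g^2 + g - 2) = (g^2 - 8*g + 15)/(g + 2)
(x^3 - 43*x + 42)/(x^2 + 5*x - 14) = (x^2 - 7*x + 6)/(x - 2)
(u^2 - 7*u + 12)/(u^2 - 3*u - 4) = (u - 3)/(u + 1)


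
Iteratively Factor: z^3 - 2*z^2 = (z)*(z^2 - 2*z) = z*(z - 2)*(z)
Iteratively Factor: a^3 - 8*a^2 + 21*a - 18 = (a - 3)*(a^2 - 5*a + 6) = (a - 3)^2*(a - 2)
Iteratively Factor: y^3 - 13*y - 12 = (y + 3)*(y^2 - 3*y - 4) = (y + 1)*(y + 3)*(y - 4)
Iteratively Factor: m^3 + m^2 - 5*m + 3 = (m + 3)*(m^2 - 2*m + 1) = (m - 1)*(m + 3)*(m - 1)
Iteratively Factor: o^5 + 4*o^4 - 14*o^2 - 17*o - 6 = (o + 1)*(o^4 + 3*o^3 - 3*o^2 - 11*o - 6) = (o + 1)*(o + 3)*(o^3 - 3*o - 2) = (o + 1)^2*(o + 3)*(o^2 - o - 2) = (o + 1)^3*(o + 3)*(o - 2)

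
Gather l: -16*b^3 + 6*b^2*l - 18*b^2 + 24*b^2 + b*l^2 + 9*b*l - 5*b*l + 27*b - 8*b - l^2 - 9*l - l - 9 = -16*b^3 + 6*b^2 + 19*b + l^2*(b - 1) + l*(6*b^2 + 4*b - 10) - 9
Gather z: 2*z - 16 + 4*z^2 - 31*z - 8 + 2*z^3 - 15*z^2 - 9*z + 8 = 2*z^3 - 11*z^2 - 38*z - 16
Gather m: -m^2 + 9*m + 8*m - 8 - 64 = -m^2 + 17*m - 72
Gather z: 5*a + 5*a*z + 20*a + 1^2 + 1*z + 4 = 25*a + z*(5*a + 1) + 5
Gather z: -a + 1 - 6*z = -a - 6*z + 1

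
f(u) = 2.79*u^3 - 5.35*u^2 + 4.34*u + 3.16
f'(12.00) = 1081.22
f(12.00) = 4105.96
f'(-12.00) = 1338.02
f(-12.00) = -5640.44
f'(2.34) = 25.13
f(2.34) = 19.77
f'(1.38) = 5.51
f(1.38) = 6.29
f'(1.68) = 9.99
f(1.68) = 8.58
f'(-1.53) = 40.30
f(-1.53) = -26.00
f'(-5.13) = 279.50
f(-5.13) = -536.57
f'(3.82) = 85.60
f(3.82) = 97.19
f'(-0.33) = 8.78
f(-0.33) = 1.04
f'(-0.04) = 4.78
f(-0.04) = 2.98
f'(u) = 8.37*u^2 - 10.7*u + 4.34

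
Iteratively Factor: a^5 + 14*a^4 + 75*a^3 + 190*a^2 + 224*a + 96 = (a + 2)*(a^4 + 12*a^3 + 51*a^2 + 88*a + 48) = (a + 2)*(a + 3)*(a^3 + 9*a^2 + 24*a + 16) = (a + 2)*(a + 3)*(a + 4)*(a^2 + 5*a + 4) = (a + 2)*(a + 3)*(a + 4)^2*(a + 1)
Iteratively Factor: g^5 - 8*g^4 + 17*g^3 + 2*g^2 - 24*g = (g + 1)*(g^4 - 9*g^3 + 26*g^2 - 24*g) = g*(g + 1)*(g^3 - 9*g^2 + 26*g - 24) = g*(g - 3)*(g + 1)*(g^2 - 6*g + 8) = g*(g - 3)*(g - 2)*(g + 1)*(g - 4)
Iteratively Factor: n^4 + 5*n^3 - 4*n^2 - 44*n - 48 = (n - 3)*(n^3 + 8*n^2 + 20*n + 16) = (n - 3)*(n + 4)*(n^2 + 4*n + 4) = (n - 3)*(n + 2)*(n + 4)*(n + 2)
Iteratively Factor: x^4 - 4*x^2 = (x)*(x^3 - 4*x) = x*(x + 2)*(x^2 - 2*x) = x^2*(x + 2)*(x - 2)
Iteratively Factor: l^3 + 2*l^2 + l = (l)*(l^2 + 2*l + 1) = l*(l + 1)*(l + 1)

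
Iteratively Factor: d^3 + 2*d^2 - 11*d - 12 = (d - 3)*(d^2 + 5*d + 4) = (d - 3)*(d + 1)*(d + 4)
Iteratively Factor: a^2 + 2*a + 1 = (a + 1)*(a + 1)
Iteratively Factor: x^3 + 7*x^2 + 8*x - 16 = (x + 4)*(x^2 + 3*x - 4) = (x - 1)*(x + 4)*(x + 4)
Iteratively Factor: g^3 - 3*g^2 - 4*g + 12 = (g - 2)*(g^2 - g - 6) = (g - 2)*(g + 2)*(g - 3)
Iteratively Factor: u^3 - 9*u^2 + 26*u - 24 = (u - 3)*(u^2 - 6*u + 8) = (u - 3)*(u - 2)*(u - 4)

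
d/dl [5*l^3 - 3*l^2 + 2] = 3*l*(5*l - 2)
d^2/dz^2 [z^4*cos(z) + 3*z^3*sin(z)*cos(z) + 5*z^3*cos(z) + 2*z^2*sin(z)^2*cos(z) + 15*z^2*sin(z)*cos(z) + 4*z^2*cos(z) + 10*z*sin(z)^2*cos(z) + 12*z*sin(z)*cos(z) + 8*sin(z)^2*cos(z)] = -z^4*cos(z) - 8*z^3*sin(z) - 6*z^3*sin(2*z) - 5*z^3*cos(z) - 30*z^2*sin(z) - 30*z^2*sin(2*z) + 15*z^2*cos(z)/2 + 18*z^2*cos(2*z) + 9*z^2*cos(3*z)/2 - 18*z*sin(z) - 15*z*sin(2*z) + 6*z*sin(3*z) + 55*z*cos(z)/2 + 60*z*cos(2*z) + 45*z*cos(3*z)/2 - 5*sin(z) + 15*sin(2*z) + 15*sin(3*z) + 7*cos(z) + 24*cos(2*z) + 17*cos(3*z)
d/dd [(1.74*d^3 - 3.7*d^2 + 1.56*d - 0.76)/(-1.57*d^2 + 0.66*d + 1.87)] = (-2.7318*d^4 + 2.2968*d^3 + 9.7686*d^2 - 16.2244*d + 3.4188)/(2.4649*d^4 - 2.0724*d^3 - 5.4362*d^2 + 2.4684*d + 3.4969)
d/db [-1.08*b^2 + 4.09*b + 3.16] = 4.09 - 2.16*b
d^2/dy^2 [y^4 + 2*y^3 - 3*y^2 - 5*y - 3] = 12*y^2 + 12*y - 6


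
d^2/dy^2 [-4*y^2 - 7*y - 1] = -8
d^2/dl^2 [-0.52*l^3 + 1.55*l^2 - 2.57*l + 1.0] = 3.1 - 3.12*l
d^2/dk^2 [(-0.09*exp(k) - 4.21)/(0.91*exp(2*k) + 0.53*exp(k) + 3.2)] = (-0.074529*exp(4*k) - 13.901797*exp(3*k) - 4.518969*exp(2*k) + 48.008131*exp(k) + 6.21856)*exp(k)/(0.753571*exp(6*k) + 1.316679*exp(5*k) + 8.716617*exp(4*k) + 9.409037*exp(3*k) + 30.65184*exp(2*k) + 16.2816*exp(k) + 32.768)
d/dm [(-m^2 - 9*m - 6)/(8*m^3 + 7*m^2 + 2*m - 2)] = (8*m^4 + 144*m^3 + 205*m^2 + 88*m + 30)/(64*m^6 + 112*m^5 + 81*m^4 - 4*m^3 - 24*m^2 - 8*m + 4)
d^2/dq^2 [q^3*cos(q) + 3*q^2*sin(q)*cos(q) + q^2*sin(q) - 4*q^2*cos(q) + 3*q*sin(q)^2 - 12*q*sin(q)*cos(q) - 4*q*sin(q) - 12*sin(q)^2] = -q^3*cos(q) - 7*q^2*sin(q) - 6*q^2*sin(2*q) + 4*q^2*cos(q) + 20*q*sin(q) + 24*q*sin(2*q) + 10*q*cos(q) + 18*q*cos(2*q) + 2*sin(q) + 9*sin(2*q) - 16*cos(q) - 48*cos(2*q)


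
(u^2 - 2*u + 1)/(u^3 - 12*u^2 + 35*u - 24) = (u - 1)/(u^2 - 11*u + 24)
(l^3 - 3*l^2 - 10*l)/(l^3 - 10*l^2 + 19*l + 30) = l*(l + 2)/(l^2 - 5*l - 6)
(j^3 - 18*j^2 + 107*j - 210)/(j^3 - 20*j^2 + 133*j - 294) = (j - 5)/(j - 7)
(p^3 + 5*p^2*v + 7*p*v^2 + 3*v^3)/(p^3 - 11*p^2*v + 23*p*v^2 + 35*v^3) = (p^2 + 4*p*v + 3*v^2)/(p^2 - 12*p*v + 35*v^2)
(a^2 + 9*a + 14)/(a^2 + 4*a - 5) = (a^2 + 9*a + 14)/(a^2 + 4*a - 5)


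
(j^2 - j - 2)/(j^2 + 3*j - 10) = (j + 1)/(j + 5)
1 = 1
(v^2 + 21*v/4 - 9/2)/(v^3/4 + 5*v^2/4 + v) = (4*v^2 + 21*v - 18)/(v*(v^2 + 5*v + 4))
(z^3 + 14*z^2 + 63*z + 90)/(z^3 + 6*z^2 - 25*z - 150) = (z + 3)/(z - 5)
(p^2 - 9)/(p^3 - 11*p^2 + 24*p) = (p + 3)/(p*(p - 8))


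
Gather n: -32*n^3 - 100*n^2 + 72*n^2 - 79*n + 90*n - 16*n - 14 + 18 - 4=-32*n^3 - 28*n^2 - 5*n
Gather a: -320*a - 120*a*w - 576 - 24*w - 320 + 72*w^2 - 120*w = a*(-120*w - 320) + 72*w^2 - 144*w - 896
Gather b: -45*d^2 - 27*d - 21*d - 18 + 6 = -45*d^2 - 48*d - 12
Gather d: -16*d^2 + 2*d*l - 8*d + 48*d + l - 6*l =-16*d^2 + d*(2*l + 40) - 5*l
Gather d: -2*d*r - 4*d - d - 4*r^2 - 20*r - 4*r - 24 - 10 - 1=d*(-2*r - 5) - 4*r^2 - 24*r - 35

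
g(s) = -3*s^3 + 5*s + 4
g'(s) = 5 - 9*s^2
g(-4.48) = 251.35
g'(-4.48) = -175.63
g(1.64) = -1.03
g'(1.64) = -19.21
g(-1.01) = 2.04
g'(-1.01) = -4.18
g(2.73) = -43.39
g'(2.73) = -62.08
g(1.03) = 5.87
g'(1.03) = -4.55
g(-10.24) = 3174.03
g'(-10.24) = -938.72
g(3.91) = -155.78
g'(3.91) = -132.59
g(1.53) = 0.91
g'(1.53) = -16.07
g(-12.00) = 5128.00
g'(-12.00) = -1291.00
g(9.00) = -2138.00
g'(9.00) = -724.00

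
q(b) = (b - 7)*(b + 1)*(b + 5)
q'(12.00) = 371.00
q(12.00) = 1105.00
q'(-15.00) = 668.00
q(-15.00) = -3080.00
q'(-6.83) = 116.61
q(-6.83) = -147.55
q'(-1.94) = -21.83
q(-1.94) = 25.72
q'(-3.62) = 9.55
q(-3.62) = 38.40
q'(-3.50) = 6.75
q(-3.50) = 39.38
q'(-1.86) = -22.90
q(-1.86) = 23.93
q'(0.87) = -36.47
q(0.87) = -67.29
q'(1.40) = -33.92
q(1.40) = -86.02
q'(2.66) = -21.09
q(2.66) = -121.67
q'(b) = (b - 7)*(b + 1) + (b - 7)*(b + 5) + (b + 1)*(b + 5)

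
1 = 1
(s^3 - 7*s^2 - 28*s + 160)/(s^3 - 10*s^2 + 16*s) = (s^2 + s - 20)/(s*(s - 2))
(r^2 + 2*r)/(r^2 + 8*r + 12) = r/(r + 6)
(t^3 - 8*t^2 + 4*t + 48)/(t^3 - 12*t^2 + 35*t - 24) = (t^3 - 8*t^2 + 4*t + 48)/(t^3 - 12*t^2 + 35*t - 24)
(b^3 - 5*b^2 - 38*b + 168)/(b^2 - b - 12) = (b^2 - b - 42)/(b + 3)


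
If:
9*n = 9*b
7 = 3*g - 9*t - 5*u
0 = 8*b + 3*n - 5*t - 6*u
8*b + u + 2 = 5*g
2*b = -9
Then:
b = -9/2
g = -2793/320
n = -9/2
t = 267/160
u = -617/64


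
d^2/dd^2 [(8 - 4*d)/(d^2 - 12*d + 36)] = 8*(-d - 6)/(d^4 - 24*d^3 + 216*d^2 - 864*d + 1296)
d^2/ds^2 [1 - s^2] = -2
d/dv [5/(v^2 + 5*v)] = 5*(-2*v - 5)/(v^2*(v + 5)^2)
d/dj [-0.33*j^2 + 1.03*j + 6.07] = 1.03 - 0.66*j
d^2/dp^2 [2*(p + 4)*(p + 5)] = 4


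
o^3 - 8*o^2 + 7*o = o*(o - 7)*(o - 1)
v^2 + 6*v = v*(v + 6)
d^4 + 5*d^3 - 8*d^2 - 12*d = d*(d - 2)*(d + 1)*(d + 6)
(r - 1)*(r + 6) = r^2 + 5*r - 6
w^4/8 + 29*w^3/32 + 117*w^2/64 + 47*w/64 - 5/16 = (w/4 + 1)*(w/2 + 1/2)*(w - 1/4)*(w + 5/2)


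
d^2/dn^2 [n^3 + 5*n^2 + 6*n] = 6*n + 10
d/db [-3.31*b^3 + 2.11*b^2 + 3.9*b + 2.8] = -9.93*b^2 + 4.22*b + 3.9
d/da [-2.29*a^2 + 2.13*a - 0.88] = 2.13 - 4.58*a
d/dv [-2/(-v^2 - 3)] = -4*v/(v^2 + 3)^2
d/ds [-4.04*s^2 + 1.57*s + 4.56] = 1.57 - 8.08*s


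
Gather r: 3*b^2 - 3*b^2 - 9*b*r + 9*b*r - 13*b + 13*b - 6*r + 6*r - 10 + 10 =0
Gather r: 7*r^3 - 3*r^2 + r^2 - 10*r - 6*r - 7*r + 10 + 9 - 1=7*r^3 - 2*r^2 - 23*r + 18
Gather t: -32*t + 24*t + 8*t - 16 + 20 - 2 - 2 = 0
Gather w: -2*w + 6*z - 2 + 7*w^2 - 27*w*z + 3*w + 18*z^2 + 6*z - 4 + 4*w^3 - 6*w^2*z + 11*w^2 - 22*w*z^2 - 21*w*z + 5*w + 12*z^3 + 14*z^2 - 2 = 4*w^3 + w^2*(18 - 6*z) + w*(-22*z^2 - 48*z + 6) + 12*z^3 + 32*z^2 + 12*z - 8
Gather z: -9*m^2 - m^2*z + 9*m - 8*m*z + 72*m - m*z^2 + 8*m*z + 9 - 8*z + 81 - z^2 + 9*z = -9*m^2 + 81*m + z^2*(-m - 1) + z*(1 - m^2) + 90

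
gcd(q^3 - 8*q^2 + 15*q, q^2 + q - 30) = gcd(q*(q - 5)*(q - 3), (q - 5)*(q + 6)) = q - 5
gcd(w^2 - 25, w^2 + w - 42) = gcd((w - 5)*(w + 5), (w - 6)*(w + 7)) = 1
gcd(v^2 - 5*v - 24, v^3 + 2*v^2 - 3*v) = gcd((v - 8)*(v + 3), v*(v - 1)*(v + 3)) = v + 3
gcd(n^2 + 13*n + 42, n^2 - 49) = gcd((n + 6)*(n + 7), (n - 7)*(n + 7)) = n + 7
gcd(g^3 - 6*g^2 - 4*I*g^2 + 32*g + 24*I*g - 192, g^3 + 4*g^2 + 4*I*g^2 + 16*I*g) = g + 4*I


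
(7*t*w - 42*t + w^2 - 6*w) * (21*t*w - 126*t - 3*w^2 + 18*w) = 147*t^2*w^2 - 1764*t^2*w + 5292*t^2 - 3*w^4 + 36*w^3 - 108*w^2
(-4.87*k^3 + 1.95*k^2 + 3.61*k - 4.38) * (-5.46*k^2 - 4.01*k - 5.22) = 26.5902*k^5 + 8.8817*k^4 - 2.1087*k^3 - 0.740299999999998*k^2 - 1.2804*k + 22.8636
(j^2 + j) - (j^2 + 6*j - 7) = 7 - 5*j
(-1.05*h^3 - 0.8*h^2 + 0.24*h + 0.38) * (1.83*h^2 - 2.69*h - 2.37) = -1.9215*h^5 + 1.3605*h^4 + 5.0797*h^3 + 1.9458*h^2 - 1.591*h - 0.9006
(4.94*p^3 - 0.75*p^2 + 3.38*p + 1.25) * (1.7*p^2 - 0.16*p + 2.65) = 8.398*p^5 - 2.0654*p^4 + 18.957*p^3 - 0.4033*p^2 + 8.757*p + 3.3125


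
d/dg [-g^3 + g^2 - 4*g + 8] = -3*g^2 + 2*g - 4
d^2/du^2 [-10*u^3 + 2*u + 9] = -60*u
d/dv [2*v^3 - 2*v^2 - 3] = 2*v*(3*v - 2)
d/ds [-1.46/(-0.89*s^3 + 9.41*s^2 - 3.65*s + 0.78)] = (-3.8982*s^2 + 27.4772*s - 5.329)/(0.89*s^3 - 9.41*s^2 + 3.65*s - 0.78)^2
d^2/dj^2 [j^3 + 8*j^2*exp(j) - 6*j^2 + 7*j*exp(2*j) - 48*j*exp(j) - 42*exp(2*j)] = 8*j^2*exp(j) + 28*j*exp(2*j) - 16*j*exp(j) + 6*j - 140*exp(2*j) - 80*exp(j) - 12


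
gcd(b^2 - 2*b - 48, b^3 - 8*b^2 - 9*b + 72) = b - 8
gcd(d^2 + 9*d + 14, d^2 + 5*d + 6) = d + 2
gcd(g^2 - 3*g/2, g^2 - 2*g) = g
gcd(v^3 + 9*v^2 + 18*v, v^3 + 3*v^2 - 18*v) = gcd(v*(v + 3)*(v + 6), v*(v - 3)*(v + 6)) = v^2 + 6*v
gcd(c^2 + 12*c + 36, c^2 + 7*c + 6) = c + 6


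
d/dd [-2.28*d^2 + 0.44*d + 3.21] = 0.44 - 4.56*d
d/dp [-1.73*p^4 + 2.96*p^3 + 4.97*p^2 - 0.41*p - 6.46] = -6.92*p^3 + 8.88*p^2 + 9.94*p - 0.41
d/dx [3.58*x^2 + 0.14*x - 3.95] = 7.16*x + 0.14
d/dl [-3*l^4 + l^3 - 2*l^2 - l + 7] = -12*l^3 + 3*l^2 - 4*l - 1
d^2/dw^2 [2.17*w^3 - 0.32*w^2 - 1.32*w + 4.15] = 13.02*w - 0.64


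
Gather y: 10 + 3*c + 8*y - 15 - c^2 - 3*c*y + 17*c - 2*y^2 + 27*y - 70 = -c^2 + 20*c - 2*y^2 + y*(35 - 3*c) - 75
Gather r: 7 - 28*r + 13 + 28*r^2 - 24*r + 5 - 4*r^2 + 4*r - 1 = 24*r^2 - 48*r + 24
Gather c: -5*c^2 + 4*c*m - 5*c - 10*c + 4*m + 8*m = -5*c^2 + c*(4*m - 15) + 12*m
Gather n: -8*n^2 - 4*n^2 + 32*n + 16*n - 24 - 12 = -12*n^2 + 48*n - 36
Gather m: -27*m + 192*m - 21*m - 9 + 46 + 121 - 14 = 144*m + 144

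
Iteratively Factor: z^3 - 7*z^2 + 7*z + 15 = (z - 3)*(z^2 - 4*z - 5) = (z - 3)*(z + 1)*(z - 5)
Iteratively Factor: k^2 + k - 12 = (k - 3)*(k + 4)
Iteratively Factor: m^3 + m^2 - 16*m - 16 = (m - 4)*(m^2 + 5*m + 4) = (m - 4)*(m + 4)*(m + 1)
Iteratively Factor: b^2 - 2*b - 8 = (b + 2)*(b - 4)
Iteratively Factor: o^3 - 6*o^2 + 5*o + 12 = (o - 4)*(o^2 - 2*o - 3) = (o - 4)*(o + 1)*(o - 3)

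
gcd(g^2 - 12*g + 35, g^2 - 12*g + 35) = g^2 - 12*g + 35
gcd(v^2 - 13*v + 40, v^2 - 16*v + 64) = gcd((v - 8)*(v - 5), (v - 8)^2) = v - 8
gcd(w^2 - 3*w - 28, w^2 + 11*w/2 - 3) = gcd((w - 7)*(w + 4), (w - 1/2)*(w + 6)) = 1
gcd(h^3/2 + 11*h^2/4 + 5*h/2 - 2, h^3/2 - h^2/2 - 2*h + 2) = h + 2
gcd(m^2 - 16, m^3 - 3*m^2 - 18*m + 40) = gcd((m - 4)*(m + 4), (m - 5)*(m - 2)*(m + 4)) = m + 4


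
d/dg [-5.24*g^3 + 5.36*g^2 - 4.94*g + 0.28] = -15.72*g^2 + 10.72*g - 4.94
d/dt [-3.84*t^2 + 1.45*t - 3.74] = 1.45 - 7.68*t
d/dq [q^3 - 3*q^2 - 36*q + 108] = 3*q^2 - 6*q - 36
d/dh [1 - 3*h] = -3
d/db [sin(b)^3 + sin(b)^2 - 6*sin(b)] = (3*sin(b)^2 + 2*sin(b) - 6)*cos(b)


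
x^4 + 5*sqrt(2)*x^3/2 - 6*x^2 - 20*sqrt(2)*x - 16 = (x - 2*sqrt(2))*(x + sqrt(2)/2)*(x + 2*sqrt(2))^2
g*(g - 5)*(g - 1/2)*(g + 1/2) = g^4 - 5*g^3 - g^2/4 + 5*g/4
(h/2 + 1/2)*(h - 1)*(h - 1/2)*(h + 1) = h^4/2 + h^3/4 - 3*h^2/4 - h/4 + 1/4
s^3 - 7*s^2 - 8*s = s*(s - 8)*(s + 1)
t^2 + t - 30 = (t - 5)*(t + 6)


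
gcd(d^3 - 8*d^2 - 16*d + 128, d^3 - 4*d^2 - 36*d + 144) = d - 4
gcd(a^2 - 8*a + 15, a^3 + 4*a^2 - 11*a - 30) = a - 3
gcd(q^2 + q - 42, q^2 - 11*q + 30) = q - 6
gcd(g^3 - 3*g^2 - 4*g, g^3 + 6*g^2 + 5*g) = g^2 + g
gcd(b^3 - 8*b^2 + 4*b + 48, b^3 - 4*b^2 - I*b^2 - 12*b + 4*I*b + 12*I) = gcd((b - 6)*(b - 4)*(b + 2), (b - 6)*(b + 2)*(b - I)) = b^2 - 4*b - 12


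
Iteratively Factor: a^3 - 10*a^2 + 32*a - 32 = (a - 4)*(a^2 - 6*a + 8) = (a - 4)^2*(a - 2)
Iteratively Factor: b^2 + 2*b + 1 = (b + 1)*(b + 1)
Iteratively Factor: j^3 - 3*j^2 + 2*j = (j - 2)*(j^2 - j) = j*(j - 2)*(j - 1)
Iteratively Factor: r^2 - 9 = (r + 3)*(r - 3)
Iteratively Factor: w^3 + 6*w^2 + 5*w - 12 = (w - 1)*(w^2 + 7*w + 12) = (w - 1)*(w + 4)*(w + 3)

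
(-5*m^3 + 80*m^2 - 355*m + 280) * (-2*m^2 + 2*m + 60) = 10*m^5 - 170*m^4 + 570*m^3 + 3530*m^2 - 20740*m + 16800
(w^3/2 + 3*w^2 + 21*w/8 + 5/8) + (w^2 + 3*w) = w^3/2 + 4*w^2 + 45*w/8 + 5/8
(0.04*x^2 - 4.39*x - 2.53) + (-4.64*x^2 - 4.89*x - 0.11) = -4.6*x^2 - 9.28*x - 2.64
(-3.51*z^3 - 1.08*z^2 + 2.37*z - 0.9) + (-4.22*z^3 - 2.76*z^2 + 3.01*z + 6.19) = -7.73*z^3 - 3.84*z^2 + 5.38*z + 5.29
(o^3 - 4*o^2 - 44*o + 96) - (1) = o^3 - 4*o^2 - 44*o + 95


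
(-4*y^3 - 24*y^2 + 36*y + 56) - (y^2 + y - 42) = -4*y^3 - 25*y^2 + 35*y + 98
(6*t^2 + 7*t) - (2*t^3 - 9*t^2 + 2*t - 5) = -2*t^3 + 15*t^2 + 5*t + 5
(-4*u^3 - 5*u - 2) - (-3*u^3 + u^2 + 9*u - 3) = -u^3 - u^2 - 14*u + 1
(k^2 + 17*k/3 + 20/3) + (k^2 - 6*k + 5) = 2*k^2 - k/3 + 35/3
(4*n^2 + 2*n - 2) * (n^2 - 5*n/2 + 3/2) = 4*n^4 - 8*n^3 - n^2 + 8*n - 3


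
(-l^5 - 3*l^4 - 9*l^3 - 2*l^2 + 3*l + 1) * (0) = 0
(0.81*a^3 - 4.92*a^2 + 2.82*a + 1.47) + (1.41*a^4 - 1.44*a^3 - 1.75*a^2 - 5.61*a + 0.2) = 1.41*a^4 - 0.63*a^3 - 6.67*a^2 - 2.79*a + 1.67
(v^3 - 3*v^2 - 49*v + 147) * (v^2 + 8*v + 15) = v^5 + 5*v^4 - 58*v^3 - 290*v^2 + 441*v + 2205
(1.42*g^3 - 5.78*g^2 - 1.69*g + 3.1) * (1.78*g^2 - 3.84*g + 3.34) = 2.5276*g^5 - 15.7412*g^4 + 23.9298*g^3 - 7.2976*g^2 - 17.5486*g + 10.354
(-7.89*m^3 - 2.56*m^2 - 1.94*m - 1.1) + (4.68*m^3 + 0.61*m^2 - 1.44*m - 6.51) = -3.21*m^3 - 1.95*m^2 - 3.38*m - 7.61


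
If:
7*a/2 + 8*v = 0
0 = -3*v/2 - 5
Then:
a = 160/21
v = -10/3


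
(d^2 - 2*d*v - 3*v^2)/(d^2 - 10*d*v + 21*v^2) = (-d - v)/(-d + 7*v)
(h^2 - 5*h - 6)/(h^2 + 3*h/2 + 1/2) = 2*(h - 6)/(2*h + 1)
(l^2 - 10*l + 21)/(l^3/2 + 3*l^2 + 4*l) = 2*(l^2 - 10*l + 21)/(l*(l^2 + 6*l + 8))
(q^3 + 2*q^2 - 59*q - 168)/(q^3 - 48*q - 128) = (q^2 + 10*q + 21)/(q^2 + 8*q + 16)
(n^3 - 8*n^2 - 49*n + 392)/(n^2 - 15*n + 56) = n + 7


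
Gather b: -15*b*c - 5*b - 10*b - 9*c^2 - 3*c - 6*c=b*(-15*c - 15) - 9*c^2 - 9*c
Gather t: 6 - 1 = 5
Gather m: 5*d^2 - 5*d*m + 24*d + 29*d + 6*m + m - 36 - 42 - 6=5*d^2 + 53*d + m*(7 - 5*d) - 84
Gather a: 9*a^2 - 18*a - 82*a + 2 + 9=9*a^2 - 100*a + 11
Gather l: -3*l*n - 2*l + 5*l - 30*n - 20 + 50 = l*(3 - 3*n) - 30*n + 30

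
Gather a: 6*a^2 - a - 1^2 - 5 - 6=6*a^2 - a - 12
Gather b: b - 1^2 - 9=b - 10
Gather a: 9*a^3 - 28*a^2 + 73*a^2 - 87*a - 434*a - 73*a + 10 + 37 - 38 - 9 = 9*a^3 + 45*a^2 - 594*a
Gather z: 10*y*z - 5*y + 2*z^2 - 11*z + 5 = -5*y + 2*z^2 + z*(10*y - 11) + 5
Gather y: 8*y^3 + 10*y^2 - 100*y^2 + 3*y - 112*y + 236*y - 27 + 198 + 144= 8*y^3 - 90*y^2 + 127*y + 315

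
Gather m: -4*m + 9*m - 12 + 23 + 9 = 5*m + 20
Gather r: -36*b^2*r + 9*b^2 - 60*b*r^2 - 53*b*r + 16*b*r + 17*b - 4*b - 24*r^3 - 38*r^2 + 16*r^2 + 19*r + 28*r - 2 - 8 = 9*b^2 + 13*b - 24*r^3 + r^2*(-60*b - 22) + r*(-36*b^2 - 37*b + 47) - 10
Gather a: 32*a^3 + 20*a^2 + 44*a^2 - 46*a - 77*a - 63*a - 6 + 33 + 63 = 32*a^3 + 64*a^2 - 186*a + 90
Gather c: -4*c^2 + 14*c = -4*c^2 + 14*c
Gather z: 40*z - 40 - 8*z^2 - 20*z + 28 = -8*z^2 + 20*z - 12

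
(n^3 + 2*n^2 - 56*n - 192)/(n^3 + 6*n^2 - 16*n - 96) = (n - 8)/(n - 4)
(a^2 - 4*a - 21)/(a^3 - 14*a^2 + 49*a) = (a + 3)/(a*(a - 7))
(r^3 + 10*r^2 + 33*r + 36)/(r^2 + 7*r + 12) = r + 3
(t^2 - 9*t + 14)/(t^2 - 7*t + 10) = (t - 7)/(t - 5)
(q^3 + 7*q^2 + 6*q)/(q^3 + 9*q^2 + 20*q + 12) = q/(q + 2)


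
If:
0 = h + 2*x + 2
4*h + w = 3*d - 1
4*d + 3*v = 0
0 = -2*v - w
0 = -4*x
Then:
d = -21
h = -2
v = 28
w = -56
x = 0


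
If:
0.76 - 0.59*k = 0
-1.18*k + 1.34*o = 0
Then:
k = 1.29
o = 1.13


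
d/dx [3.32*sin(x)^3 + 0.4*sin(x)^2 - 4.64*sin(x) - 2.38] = (9.96*sin(x)^2 + 0.8*sin(x) - 4.64)*cos(x)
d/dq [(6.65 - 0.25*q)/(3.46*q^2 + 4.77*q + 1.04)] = (0.865*q^2 - 46.018*q - 31.9805)/(11.9716*q^4 + 33.0084*q^3 + 29.9497*q^2 + 9.9216*q + 1.0816)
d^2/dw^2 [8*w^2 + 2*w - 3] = 16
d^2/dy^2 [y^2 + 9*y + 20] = 2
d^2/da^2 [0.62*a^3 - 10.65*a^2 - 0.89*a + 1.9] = 3.72*a - 21.3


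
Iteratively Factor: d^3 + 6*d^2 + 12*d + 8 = (d + 2)*(d^2 + 4*d + 4) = (d + 2)^2*(d + 2)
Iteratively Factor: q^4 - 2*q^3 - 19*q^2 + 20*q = (q)*(q^3 - 2*q^2 - 19*q + 20) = q*(q - 5)*(q^2 + 3*q - 4) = q*(q - 5)*(q + 4)*(q - 1)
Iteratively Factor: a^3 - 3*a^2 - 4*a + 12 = (a - 2)*(a^2 - a - 6) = (a - 2)*(a + 2)*(a - 3)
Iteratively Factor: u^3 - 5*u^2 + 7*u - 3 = (u - 1)*(u^2 - 4*u + 3) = (u - 1)^2*(u - 3)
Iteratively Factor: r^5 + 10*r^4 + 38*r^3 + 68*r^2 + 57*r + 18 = (r + 1)*(r^4 + 9*r^3 + 29*r^2 + 39*r + 18) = (r + 1)*(r + 3)*(r^3 + 6*r^2 + 11*r + 6) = (r + 1)^2*(r + 3)*(r^2 + 5*r + 6) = (r + 1)^2*(r + 2)*(r + 3)*(r + 3)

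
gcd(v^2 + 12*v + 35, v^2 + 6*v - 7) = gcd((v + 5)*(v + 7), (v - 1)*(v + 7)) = v + 7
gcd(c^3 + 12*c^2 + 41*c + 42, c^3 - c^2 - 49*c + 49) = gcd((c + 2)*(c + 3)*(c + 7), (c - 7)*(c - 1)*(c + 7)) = c + 7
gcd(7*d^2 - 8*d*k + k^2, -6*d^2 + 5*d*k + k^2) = d - k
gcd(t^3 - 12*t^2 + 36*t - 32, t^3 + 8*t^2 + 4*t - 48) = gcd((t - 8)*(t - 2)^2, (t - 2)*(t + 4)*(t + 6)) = t - 2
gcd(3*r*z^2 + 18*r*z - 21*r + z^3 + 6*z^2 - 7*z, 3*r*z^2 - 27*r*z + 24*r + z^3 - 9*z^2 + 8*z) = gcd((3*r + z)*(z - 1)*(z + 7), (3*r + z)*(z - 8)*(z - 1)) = 3*r*z - 3*r + z^2 - z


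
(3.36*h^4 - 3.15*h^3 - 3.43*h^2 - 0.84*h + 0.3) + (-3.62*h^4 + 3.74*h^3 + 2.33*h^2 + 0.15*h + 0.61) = -0.26*h^4 + 0.59*h^3 - 1.1*h^2 - 0.69*h + 0.91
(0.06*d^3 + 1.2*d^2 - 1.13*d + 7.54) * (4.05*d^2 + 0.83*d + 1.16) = 0.243*d^5 + 4.9098*d^4 - 3.5109*d^3 + 30.9911*d^2 + 4.9474*d + 8.7464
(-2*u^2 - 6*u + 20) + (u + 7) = -2*u^2 - 5*u + 27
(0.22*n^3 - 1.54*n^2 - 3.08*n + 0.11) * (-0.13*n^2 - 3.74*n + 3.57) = -0.0286*n^5 - 0.6226*n^4 + 6.9454*n^3 + 6.0071*n^2 - 11.407*n + 0.3927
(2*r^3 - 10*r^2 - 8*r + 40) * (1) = 2*r^3 - 10*r^2 - 8*r + 40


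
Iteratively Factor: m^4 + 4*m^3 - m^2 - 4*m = (m)*(m^3 + 4*m^2 - m - 4) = m*(m + 4)*(m^2 - 1) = m*(m - 1)*(m + 4)*(m + 1)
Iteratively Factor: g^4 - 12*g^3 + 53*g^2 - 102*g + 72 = (g - 3)*(g^3 - 9*g^2 + 26*g - 24) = (g - 4)*(g - 3)*(g^2 - 5*g + 6) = (g - 4)*(g - 3)*(g - 2)*(g - 3)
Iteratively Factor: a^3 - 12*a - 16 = (a - 4)*(a^2 + 4*a + 4) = (a - 4)*(a + 2)*(a + 2)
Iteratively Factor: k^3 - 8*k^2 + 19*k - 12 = (k - 1)*(k^2 - 7*k + 12) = (k - 3)*(k - 1)*(k - 4)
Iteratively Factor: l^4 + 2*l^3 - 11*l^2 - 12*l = (l)*(l^3 + 2*l^2 - 11*l - 12) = l*(l - 3)*(l^2 + 5*l + 4) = l*(l - 3)*(l + 4)*(l + 1)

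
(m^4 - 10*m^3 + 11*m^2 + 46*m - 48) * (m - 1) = m^5 - 11*m^4 + 21*m^3 + 35*m^2 - 94*m + 48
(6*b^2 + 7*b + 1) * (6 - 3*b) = -18*b^3 + 15*b^2 + 39*b + 6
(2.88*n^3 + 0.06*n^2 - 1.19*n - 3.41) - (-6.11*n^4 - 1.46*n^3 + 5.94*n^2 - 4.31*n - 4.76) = 6.11*n^4 + 4.34*n^3 - 5.88*n^2 + 3.12*n + 1.35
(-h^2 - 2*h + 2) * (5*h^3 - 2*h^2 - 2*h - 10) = -5*h^5 - 8*h^4 + 16*h^3 + 10*h^2 + 16*h - 20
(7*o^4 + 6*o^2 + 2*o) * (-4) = -28*o^4 - 24*o^2 - 8*o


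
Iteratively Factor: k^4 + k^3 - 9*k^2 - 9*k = (k - 3)*(k^3 + 4*k^2 + 3*k) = (k - 3)*(k + 1)*(k^2 + 3*k) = k*(k - 3)*(k + 1)*(k + 3)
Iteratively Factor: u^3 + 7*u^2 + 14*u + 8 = (u + 2)*(u^2 + 5*u + 4) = (u + 2)*(u + 4)*(u + 1)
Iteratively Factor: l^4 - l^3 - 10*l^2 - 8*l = (l)*(l^3 - l^2 - 10*l - 8) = l*(l + 2)*(l^2 - 3*l - 4) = l*(l - 4)*(l + 2)*(l + 1)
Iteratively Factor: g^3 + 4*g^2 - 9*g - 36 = (g + 3)*(g^2 + g - 12) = (g - 3)*(g + 3)*(g + 4)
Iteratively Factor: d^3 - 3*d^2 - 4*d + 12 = (d - 3)*(d^2 - 4) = (d - 3)*(d - 2)*(d + 2)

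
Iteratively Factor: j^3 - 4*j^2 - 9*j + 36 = (j - 3)*(j^2 - j - 12) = (j - 3)*(j + 3)*(j - 4)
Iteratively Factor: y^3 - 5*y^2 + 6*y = (y - 3)*(y^2 - 2*y) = y*(y - 3)*(y - 2)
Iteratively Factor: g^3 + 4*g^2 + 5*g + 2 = (g + 1)*(g^2 + 3*g + 2) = (g + 1)*(g + 2)*(g + 1)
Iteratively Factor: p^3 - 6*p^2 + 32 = (p - 4)*(p^2 - 2*p - 8) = (p - 4)^2*(p + 2)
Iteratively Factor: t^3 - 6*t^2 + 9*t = (t - 3)*(t^2 - 3*t) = (t - 3)^2*(t)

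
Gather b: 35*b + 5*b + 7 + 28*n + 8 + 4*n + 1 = 40*b + 32*n + 16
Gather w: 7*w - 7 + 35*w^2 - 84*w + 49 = 35*w^2 - 77*w + 42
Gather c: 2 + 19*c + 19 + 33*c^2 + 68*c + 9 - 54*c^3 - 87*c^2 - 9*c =-54*c^3 - 54*c^2 + 78*c + 30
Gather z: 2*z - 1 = 2*z - 1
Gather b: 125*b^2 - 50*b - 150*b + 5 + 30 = 125*b^2 - 200*b + 35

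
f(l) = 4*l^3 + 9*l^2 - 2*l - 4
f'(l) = 12*l^2 + 18*l - 2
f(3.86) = 352.43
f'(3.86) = 246.28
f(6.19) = 1277.17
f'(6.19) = 569.21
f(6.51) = 1467.98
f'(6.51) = 623.74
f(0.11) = -4.11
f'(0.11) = 0.13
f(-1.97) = 4.29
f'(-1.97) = 9.11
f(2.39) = 97.24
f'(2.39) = 109.57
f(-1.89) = 4.92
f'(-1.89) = 6.85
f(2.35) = 92.91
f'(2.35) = 106.57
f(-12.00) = -5596.00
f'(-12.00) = 1510.00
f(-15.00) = -11449.00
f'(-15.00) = 2428.00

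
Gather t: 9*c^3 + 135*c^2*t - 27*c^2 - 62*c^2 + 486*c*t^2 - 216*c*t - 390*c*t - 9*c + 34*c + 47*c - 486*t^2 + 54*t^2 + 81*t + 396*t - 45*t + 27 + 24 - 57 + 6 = 9*c^3 - 89*c^2 + 72*c + t^2*(486*c - 432) + t*(135*c^2 - 606*c + 432)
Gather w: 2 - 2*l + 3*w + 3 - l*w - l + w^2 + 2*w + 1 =-3*l + w^2 + w*(5 - l) + 6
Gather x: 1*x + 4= x + 4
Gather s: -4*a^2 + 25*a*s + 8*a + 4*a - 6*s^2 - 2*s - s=-4*a^2 + 12*a - 6*s^2 + s*(25*a - 3)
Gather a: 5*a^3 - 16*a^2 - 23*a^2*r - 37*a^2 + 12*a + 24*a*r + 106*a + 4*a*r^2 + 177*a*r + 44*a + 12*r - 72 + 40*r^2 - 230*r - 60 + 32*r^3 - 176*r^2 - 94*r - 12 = 5*a^3 + a^2*(-23*r - 53) + a*(4*r^2 + 201*r + 162) + 32*r^3 - 136*r^2 - 312*r - 144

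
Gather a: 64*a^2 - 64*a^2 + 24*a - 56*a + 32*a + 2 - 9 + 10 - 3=0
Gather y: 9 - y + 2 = 11 - y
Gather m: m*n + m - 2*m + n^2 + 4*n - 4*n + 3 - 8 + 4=m*(n - 1) + n^2 - 1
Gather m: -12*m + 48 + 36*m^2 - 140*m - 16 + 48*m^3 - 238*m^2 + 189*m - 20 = 48*m^3 - 202*m^2 + 37*m + 12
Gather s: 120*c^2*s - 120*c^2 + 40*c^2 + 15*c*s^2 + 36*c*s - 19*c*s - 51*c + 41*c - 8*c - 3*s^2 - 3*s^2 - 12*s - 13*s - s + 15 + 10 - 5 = -80*c^2 - 18*c + s^2*(15*c - 6) + s*(120*c^2 + 17*c - 26) + 20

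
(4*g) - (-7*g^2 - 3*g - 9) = 7*g^2 + 7*g + 9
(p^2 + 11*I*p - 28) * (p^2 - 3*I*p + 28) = p^4 + 8*I*p^3 + 33*p^2 + 392*I*p - 784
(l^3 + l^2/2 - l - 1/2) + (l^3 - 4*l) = 2*l^3 + l^2/2 - 5*l - 1/2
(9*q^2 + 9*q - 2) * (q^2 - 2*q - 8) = 9*q^4 - 9*q^3 - 92*q^2 - 68*q + 16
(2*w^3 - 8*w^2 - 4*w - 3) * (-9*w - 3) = -18*w^4 + 66*w^3 + 60*w^2 + 39*w + 9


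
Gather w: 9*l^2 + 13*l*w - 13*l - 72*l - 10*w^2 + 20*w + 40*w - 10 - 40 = 9*l^2 - 85*l - 10*w^2 + w*(13*l + 60) - 50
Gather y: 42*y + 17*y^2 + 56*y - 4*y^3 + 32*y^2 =-4*y^3 + 49*y^2 + 98*y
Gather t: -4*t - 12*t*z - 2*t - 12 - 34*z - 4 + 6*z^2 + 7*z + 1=t*(-12*z - 6) + 6*z^2 - 27*z - 15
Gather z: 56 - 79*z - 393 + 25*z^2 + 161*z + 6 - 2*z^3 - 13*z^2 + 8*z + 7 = -2*z^3 + 12*z^2 + 90*z - 324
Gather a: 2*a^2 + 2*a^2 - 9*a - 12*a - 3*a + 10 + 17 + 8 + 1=4*a^2 - 24*a + 36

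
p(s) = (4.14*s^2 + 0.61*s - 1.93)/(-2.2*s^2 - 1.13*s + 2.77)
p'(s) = (4.4*s + 1.13)*(4.14*s^2 + 0.61*s - 1.93)/(-2.2*s^2 - 1.13*s + 2.77)^2 + (8.28*s + 0.61)/(-2.2*s^2 - 1.13*s + 2.77) = (-3.3362*s^2 + 14.4436*s - 0.4912)/(4.84*s^4 + 4.972*s^3 - 10.9111*s^2 - 6.2602*s + 7.6729)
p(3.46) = -1.81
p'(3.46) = 0.01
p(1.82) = -1.96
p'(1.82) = 0.34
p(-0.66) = -0.21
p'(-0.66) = -1.75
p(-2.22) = -3.08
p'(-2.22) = -1.58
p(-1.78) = -4.61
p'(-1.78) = -7.67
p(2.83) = -1.83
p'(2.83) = 0.04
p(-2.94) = -2.48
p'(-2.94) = -0.43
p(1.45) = -2.19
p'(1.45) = 1.10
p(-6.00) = -2.06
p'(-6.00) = -0.04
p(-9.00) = -1.98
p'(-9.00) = -0.01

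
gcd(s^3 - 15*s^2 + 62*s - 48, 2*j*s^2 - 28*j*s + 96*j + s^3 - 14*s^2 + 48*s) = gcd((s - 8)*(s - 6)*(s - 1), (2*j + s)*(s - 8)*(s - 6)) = s^2 - 14*s + 48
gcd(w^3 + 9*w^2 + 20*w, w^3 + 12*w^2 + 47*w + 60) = w^2 + 9*w + 20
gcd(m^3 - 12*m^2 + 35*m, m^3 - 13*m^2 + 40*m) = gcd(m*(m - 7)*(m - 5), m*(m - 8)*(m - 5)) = m^2 - 5*m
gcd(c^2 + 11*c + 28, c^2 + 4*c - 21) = c + 7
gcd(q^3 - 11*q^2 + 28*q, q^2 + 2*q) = q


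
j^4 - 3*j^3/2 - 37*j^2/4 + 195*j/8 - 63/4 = (j - 2)*(j - 3/2)^2*(j + 7/2)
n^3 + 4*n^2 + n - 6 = (n - 1)*(n + 2)*(n + 3)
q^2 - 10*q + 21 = (q - 7)*(q - 3)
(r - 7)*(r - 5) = r^2 - 12*r + 35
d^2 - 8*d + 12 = (d - 6)*(d - 2)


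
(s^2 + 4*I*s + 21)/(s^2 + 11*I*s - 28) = (s - 3*I)/(s + 4*I)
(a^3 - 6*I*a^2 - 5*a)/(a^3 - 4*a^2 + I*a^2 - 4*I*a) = (a^2 - 6*I*a - 5)/(a^2 + a*(-4 + I) - 4*I)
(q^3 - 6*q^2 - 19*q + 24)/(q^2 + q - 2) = (q^2 - 5*q - 24)/(q + 2)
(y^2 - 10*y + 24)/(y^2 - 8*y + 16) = (y - 6)/(y - 4)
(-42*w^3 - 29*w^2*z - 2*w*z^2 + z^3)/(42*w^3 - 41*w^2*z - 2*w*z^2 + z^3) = (6*w^2 + 5*w*z + z^2)/(-6*w^2 + 5*w*z + z^2)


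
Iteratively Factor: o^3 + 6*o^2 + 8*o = (o + 2)*(o^2 + 4*o) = o*(o + 2)*(o + 4)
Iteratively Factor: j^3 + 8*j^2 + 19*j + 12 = (j + 4)*(j^2 + 4*j + 3) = (j + 1)*(j + 4)*(j + 3)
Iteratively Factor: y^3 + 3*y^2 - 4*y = (y - 1)*(y^2 + 4*y) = y*(y - 1)*(y + 4)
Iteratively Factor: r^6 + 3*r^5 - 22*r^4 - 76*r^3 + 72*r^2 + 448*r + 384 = (r + 2)*(r^5 + r^4 - 24*r^3 - 28*r^2 + 128*r + 192) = (r + 2)^2*(r^4 - r^3 - 22*r^2 + 16*r + 96) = (r + 2)^3*(r^3 - 3*r^2 - 16*r + 48) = (r - 4)*(r + 2)^3*(r^2 + r - 12) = (r - 4)*(r + 2)^3*(r + 4)*(r - 3)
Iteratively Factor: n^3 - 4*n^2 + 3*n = (n - 1)*(n^2 - 3*n) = (n - 3)*(n - 1)*(n)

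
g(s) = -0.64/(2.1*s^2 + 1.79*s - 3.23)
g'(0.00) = 0.11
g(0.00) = 0.20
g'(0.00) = 0.11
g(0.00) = 0.20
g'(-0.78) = -0.08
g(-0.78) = 0.19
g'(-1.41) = -1.06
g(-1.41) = 0.41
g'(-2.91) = -0.08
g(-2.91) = -0.07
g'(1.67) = 0.18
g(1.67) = -0.11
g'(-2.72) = -0.11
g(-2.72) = -0.09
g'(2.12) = 0.07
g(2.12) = -0.06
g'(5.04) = 0.00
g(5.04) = -0.01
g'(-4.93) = -0.01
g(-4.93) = -0.02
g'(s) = -0.64*(-4.2*s - 1.79)/(2.1*s^2 + 1.79*s - 3.23)^2 = (2.688*s + 1.1456)/(2.1*s^2 + 1.79*s - 3.23)^2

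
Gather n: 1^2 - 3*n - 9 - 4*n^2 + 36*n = -4*n^2 + 33*n - 8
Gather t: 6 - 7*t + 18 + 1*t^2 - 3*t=t^2 - 10*t + 24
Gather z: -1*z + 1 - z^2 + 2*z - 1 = -z^2 + z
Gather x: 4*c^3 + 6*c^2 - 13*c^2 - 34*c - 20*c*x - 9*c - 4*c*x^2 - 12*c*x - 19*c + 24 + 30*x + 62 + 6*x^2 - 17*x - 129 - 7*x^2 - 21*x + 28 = 4*c^3 - 7*c^2 - 62*c + x^2*(-4*c - 1) + x*(-32*c - 8) - 15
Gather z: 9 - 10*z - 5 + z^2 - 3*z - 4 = z^2 - 13*z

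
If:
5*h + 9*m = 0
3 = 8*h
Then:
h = 3/8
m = -5/24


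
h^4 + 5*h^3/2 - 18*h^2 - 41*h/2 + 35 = (h - 7/2)*(h - 1)*(h + 2)*(h + 5)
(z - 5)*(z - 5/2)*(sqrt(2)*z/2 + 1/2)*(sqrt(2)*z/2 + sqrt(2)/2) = z^4/2 - 13*z^3/4 + sqrt(2)*z^3/4 - 13*sqrt(2)*z^2/8 + 5*z^2/2 + 5*sqrt(2)*z/4 + 25*z/4 + 25*sqrt(2)/8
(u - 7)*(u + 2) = u^2 - 5*u - 14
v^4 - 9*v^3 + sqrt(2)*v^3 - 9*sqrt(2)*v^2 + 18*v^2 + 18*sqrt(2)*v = v*(v - 6)*(v - 3)*(v + sqrt(2))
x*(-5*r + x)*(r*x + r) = -5*r^2*x^2 - 5*r^2*x + r*x^3 + r*x^2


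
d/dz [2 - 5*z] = -5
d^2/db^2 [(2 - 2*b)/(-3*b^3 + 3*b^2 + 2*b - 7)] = 4*((b - 1)*(-9*b^2 + 6*b + 2)^2 + (-9*b^2 + 6*b - 3*(b - 1)*(3*b - 1) + 2)*(3*b^3 - 3*b^2 - 2*b + 7))/(3*b^3 - 3*b^2 - 2*b + 7)^3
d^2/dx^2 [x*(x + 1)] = 2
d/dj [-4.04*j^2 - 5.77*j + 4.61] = -8.08*j - 5.77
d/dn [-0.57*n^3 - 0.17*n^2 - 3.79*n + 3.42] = -1.71*n^2 - 0.34*n - 3.79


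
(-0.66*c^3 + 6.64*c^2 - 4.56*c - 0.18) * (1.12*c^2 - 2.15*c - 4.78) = -0.7392*c^5 + 8.8558*c^4 - 16.2284*c^3 - 22.1368*c^2 + 22.1838*c + 0.8604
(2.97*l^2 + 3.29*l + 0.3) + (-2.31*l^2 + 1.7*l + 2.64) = 0.66*l^2 + 4.99*l + 2.94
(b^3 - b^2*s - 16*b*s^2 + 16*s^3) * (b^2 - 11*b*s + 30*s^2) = b^5 - 12*b^4*s + 25*b^3*s^2 + 162*b^2*s^3 - 656*b*s^4 + 480*s^5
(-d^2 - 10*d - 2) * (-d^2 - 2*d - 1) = d^4 + 12*d^3 + 23*d^2 + 14*d + 2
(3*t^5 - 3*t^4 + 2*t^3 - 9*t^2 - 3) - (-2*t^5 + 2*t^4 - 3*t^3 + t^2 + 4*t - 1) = 5*t^5 - 5*t^4 + 5*t^3 - 10*t^2 - 4*t - 2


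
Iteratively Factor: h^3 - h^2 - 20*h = (h - 5)*(h^2 + 4*h) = h*(h - 5)*(h + 4)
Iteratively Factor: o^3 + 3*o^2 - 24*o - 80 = (o - 5)*(o^2 + 8*o + 16) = (o - 5)*(o + 4)*(o + 4)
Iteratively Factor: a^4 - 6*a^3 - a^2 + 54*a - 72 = (a + 3)*(a^3 - 9*a^2 + 26*a - 24) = (a - 4)*(a + 3)*(a^2 - 5*a + 6) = (a - 4)*(a - 2)*(a + 3)*(a - 3)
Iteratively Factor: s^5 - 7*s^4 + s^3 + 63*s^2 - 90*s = (s - 2)*(s^4 - 5*s^3 - 9*s^2 + 45*s) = (s - 3)*(s - 2)*(s^3 - 2*s^2 - 15*s) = (s - 3)*(s - 2)*(s + 3)*(s^2 - 5*s) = (s - 5)*(s - 3)*(s - 2)*(s + 3)*(s)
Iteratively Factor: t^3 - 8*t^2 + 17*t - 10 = (t - 1)*(t^2 - 7*t + 10) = (t - 5)*(t - 1)*(t - 2)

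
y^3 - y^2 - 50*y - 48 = (y - 8)*(y + 1)*(y + 6)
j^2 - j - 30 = (j - 6)*(j + 5)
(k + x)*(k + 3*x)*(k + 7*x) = k^3 + 11*k^2*x + 31*k*x^2 + 21*x^3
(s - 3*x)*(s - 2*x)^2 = s^3 - 7*s^2*x + 16*s*x^2 - 12*x^3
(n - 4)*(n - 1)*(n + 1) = n^3 - 4*n^2 - n + 4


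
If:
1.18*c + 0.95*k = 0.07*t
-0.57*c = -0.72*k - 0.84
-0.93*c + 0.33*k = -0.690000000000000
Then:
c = 0.46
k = -0.81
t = -3.25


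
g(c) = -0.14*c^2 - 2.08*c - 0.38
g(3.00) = -7.88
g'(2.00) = -2.64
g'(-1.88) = -1.55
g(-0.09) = -0.19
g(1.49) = -3.79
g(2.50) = -6.46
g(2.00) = -5.10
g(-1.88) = 3.04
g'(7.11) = -4.07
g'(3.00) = -2.92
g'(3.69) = -3.11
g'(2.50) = -2.78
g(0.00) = -0.38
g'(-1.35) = -1.70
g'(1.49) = -2.50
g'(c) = -0.28*c - 2.08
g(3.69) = -9.96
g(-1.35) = 2.17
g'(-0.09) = -2.05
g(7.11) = -22.25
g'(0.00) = -2.08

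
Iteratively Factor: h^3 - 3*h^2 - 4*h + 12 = (h - 2)*(h^2 - h - 6) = (h - 3)*(h - 2)*(h + 2)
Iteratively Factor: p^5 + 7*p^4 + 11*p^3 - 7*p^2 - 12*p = (p)*(p^4 + 7*p^3 + 11*p^2 - 7*p - 12) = p*(p + 4)*(p^3 + 3*p^2 - p - 3) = p*(p - 1)*(p + 4)*(p^2 + 4*p + 3) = p*(p - 1)*(p + 1)*(p + 4)*(p + 3)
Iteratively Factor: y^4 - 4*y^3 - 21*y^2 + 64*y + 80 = (y - 4)*(y^3 - 21*y - 20) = (y - 4)*(y + 1)*(y^2 - y - 20) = (y - 5)*(y - 4)*(y + 1)*(y + 4)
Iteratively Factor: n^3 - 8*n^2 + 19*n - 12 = (n - 4)*(n^2 - 4*n + 3) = (n - 4)*(n - 1)*(n - 3)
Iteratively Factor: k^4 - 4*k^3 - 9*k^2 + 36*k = (k - 4)*(k^3 - 9*k) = (k - 4)*(k + 3)*(k^2 - 3*k) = k*(k - 4)*(k + 3)*(k - 3)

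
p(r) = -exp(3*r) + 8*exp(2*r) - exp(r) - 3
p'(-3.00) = -0.01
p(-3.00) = -3.03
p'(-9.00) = 0.00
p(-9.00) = -3.00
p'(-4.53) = -0.01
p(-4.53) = -3.01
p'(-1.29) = 0.87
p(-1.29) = -2.69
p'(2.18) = -833.59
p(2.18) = -78.08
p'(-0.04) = 11.15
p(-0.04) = 2.54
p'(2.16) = -761.57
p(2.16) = -62.13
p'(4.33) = -1221829.31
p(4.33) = -391949.97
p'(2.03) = -404.29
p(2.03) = 11.76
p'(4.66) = -3357935.30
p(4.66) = -1089627.91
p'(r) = -3*exp(3*r) + 16*exp(2*r) - exp(r)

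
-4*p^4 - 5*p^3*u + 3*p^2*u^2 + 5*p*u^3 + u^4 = (-p + u)*(p + u)^2*(4*p + u)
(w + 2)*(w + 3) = w^2 + 5*w + 6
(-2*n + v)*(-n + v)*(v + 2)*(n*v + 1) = 2*n^3*v^2 + 4*n^3*v - 3*n^2*v^3 - 6*n^2*v^2 + 2*n^2*v + 4*n^2 + n*v^4 + 2*n*v^3 - 3*n*v^2 - 6*n*v + v^3 + 2*v^2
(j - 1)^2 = j^2 - 2*j + 1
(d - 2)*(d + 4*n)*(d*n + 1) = d^3*n + 4*d^2*n^2 - 2*d^2*n + d^2 - 8*d*n^2 + 4*d*n - 2*d - 8*n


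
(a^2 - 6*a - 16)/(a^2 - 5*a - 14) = (a - 8)/(a - 7)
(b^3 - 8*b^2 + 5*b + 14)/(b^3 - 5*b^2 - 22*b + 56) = (b + 1)/(b + 4)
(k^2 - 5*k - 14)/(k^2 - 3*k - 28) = (k + 2)/(k + 4)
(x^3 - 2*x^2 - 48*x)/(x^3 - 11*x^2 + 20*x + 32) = x*(x + 6)/(x^2 - 3*x - 4)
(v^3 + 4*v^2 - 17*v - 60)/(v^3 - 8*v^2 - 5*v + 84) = (v + 5)/(v - 7)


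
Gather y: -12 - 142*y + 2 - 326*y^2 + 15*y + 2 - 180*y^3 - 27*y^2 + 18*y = -180*y^3 - 353*y^2 - 109*y - 8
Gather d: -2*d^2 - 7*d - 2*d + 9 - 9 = -2*d^2 - 9*d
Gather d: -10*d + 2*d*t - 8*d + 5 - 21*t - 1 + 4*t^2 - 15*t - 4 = d*(2*t - 18) + 4*t^2 - 36*t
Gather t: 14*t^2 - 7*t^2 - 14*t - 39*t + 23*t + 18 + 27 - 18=7*t^2 - 30*t + 27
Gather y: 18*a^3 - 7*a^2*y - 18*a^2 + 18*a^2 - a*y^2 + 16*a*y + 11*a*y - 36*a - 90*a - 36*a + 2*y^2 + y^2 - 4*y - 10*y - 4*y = 18*a^3 - 162*a + y^2*(3 - a) + y*(-7*a^2 + 27*a - 18)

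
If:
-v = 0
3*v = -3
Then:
No Solution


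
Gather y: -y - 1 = -y - 1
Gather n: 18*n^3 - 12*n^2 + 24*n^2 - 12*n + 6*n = 18*n^3 + 12*n^2 - 6*n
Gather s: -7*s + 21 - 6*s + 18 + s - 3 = 36 - 12*s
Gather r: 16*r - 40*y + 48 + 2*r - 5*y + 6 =18*r - 45*y + 54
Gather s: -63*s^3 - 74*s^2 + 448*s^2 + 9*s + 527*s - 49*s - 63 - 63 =-63*s^3 + 374*s^2 + 487*s - 126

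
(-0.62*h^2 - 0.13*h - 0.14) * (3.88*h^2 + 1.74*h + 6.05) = -2.4056*h^4 - 1.5832*h^3 - 4.5204*h^2 - 1.0301*h - 0.847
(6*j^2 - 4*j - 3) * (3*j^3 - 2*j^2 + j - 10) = 18*j^5 - 24*j^4 + 5*j^3 - 58*j^2 + 37*j + 30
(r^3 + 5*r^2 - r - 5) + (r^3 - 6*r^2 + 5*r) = 2*r^3 - r^2 + 4*r - 5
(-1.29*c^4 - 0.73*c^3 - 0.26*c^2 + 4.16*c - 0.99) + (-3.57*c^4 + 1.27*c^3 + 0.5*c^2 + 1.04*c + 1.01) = -4.86*c^4 + 0.54*c^3 + 0.24*c^2 + 5.2*c + 0.02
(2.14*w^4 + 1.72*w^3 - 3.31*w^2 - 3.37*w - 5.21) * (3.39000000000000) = 7.2546*w^4 + 5.8308*w^3 - 11.2209*w^2 - 11.4243*w - 17.6619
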